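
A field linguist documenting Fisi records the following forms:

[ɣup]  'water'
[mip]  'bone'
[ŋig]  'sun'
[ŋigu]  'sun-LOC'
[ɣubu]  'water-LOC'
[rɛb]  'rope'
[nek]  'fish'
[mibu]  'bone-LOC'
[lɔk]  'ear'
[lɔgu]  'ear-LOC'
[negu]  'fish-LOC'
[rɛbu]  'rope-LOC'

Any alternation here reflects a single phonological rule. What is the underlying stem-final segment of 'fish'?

The root 'fish' surfaces as [negu] and [nek], with a stem-final [g] ~ [k] alternation.
Compare 'sun', with invariant [g] in [ŋigu] and [ŋig]: an analysis with underlying /g/ and a rule producing [k] in isolation would wrongly predict alternation here too.
The underlying segment must be /k/; voiceless stops become voiced between vowels, yielding [g] there.

/k/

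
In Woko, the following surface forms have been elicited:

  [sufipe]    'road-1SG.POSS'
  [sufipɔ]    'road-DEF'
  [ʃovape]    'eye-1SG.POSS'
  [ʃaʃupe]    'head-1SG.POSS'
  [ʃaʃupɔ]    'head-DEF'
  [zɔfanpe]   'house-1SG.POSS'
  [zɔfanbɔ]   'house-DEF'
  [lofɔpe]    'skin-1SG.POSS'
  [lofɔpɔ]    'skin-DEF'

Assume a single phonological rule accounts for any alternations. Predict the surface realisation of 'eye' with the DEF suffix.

[ʃovapɔ]

The DEF morpheme has two allomorphs, [-bɔ] and [-pɔ].
By contrast the 1SG.POSS suffix keeps its initial [p] throughout — that segment must be underlying.
So the underlying form is /-bɔ/, and voiced stops become voiceless after a vowel.
After 'eye', which ends in a vowel, the suffix surfaces as [-pɔ], giving [ʃovapɔ].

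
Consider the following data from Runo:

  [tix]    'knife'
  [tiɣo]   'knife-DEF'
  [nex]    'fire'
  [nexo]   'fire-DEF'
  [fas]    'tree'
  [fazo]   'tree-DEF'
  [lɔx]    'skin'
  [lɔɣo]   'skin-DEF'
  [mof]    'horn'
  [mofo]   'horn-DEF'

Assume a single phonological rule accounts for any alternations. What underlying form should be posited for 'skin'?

/lɔɣ/

The root 'skin' surfaces as [lɔx] and [lɔɣo], with a stem-final [x] ~ [ɣ] alternation.
But 'fire' keeps [x] in both environments ([nex], [nexo]), so there is no rule changing /x/ to [ɣ] before the DEF suffix.
The underlying segment must be /ɣ/; voiced obstruents become voiceless word-finally, yielding [x] there.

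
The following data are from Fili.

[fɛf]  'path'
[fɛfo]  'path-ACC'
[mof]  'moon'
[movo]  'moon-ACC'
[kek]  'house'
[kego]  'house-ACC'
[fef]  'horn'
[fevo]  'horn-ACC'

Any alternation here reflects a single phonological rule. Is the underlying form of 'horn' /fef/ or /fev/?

The root 'horn' surfaces as [fef] and [fevo], with a stem-final [f] ~ [v] alternation.
If /f/ were underlying and a rule turned it into [v] before the ACC suffix, 'path' would also alternate; but it has [f] in both [fɛf] and [fɛfo].
The underlying segment must be /v/; voiced obstruents become voiceless word-finally, yielding [f] there.

/fev/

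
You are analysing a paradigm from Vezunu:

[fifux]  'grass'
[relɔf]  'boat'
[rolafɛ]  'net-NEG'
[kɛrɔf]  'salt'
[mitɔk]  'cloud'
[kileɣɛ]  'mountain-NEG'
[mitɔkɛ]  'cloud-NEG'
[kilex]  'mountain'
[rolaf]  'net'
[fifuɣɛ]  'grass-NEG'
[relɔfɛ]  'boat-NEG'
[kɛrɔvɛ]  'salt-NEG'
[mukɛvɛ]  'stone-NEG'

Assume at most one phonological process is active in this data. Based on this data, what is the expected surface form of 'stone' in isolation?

The stem for 'salt' ends in [v] in [kɛrɔvɛ] but [f] in [kɛrɔf].
If /f/ were underlying and a rule turned it into [v] before the NEG suffix, 'net' would also alternate; but it has [f] in both [rolafɛ] and [rolaf].
The underlying segment must be /v/; voiced obstruents become voiceless word-finally, yielding [f] there.
From [mukɛvɛ] the stem 'stone' is /mukɛv/; word-finally this yields [mukɛf].

[mukɛf]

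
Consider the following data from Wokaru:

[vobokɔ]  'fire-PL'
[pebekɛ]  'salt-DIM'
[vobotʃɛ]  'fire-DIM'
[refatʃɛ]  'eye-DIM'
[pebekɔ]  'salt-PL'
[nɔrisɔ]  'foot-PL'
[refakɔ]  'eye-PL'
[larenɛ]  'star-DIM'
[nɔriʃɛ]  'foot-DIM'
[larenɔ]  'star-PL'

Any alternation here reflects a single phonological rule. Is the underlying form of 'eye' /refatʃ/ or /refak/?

The root 'eye' surfaces as [refatʃɛ] and [refakɔ], with a stem-final [tʃ] ~ [k] alternation.
If /k/ were underlying and a rule turned it into [tʃ] before the DIM suffix, 'salt' would also alternate; but it has [k] in both [pebekɛ] and [pebekɔ].
The underlying segment must be /tʃ/; palato-alveolar /tʃ/ and /ʃ/ become [k] and [s] when no front vowel follows, yielding [k] there.

/refatʃ/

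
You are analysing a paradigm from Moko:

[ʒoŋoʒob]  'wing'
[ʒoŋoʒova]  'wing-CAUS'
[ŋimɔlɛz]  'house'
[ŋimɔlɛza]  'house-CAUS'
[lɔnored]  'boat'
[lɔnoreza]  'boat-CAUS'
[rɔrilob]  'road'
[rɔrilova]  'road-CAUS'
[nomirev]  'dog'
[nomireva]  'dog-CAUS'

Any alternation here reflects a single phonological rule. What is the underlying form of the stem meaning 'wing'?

In [ʒoŋoʒob] and [ʒoŋoʒova] the final segment of 'wing' alternates: [b] ~ [v].
If /v/ were underlying and a rule turned it into [b] in isolation, 'dog' would also alternate; but it has [v] in both [nomirev] and [nomireva].
The alternation reflects intervocalic spirantization: voiced stops become fricatives between vowels. /b/ is underlying.

/ʒoŋoʒob/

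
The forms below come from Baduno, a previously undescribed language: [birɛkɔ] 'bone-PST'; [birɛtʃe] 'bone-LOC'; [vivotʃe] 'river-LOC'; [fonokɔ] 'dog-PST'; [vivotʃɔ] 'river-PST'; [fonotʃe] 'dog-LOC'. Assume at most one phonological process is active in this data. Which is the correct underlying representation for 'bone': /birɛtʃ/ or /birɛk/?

/birɛk/

In [birɛtʃe] and [birɛkɔ] the final segment of 'bone' alternates: [tʃ] ~ [k].
If /tʃ/ were underlying and a rule turned it into [k] before the PST suffix, 'river' would also alternate; but it has [tʃ] in both [vivotʃe] and [vivotʃɔ].
The alternation reflects palatalization before a front vowel: /k/ becomes palato-alveolar [tʃ] before a front vowel. /k/ is underlying.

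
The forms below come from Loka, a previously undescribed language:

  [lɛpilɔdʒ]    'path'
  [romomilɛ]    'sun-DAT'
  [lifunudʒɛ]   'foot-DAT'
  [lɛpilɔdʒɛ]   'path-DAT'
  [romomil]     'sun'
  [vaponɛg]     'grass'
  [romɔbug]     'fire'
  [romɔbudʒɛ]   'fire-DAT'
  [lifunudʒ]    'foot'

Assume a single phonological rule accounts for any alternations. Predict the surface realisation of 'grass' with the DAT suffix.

[vaponɛdʒɛ]

The stem for 'fire' ends in [g] in [romɔbug] but [dʒ] in [romɔbudʒɛ].
If /dʒ/ were underlying and a rule turned it into [g] in isolation, 'foot' would also alternate; but it has [dʒ] in both [lifunudʒ] and [lifunudʒɛ].
The underlying segment must be /g/; /g/ becomes palato-alveolar [dʒ] before a front vowel, yielding [dʒ] there.
From [vaponɛg] the stem 'grass' is /vaponɛg/; before a front vowel this yields [vaponɛdʒɛ].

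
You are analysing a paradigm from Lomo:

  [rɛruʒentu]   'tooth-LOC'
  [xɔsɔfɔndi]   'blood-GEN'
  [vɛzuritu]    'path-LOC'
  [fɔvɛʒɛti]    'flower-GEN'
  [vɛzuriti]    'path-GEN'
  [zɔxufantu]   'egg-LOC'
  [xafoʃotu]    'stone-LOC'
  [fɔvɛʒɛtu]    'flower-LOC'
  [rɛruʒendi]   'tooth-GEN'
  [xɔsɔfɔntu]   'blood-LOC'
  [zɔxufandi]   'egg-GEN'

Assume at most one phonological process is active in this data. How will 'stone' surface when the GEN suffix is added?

[xafoʃoti]

The GEN morpheme has two allomorphs, [-di] and [-ti].
The LOC suffix, which begins with [t], is invariant after every stem; so [t] is not altered by any rule here.
The GEN suffix is therefore /-di/ underlyingly, with post-vocalic devoicing: voiced stops become voiceless after a vowel.
After 'stone', which ends in a vowel, the suffix surfaces as [-ti], giving [xafoʃoti].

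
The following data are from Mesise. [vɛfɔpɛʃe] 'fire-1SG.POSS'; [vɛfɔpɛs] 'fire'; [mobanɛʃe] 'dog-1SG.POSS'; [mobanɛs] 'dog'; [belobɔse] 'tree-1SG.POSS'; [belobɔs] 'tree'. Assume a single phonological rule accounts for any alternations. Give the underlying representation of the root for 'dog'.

/mobanɛʃ/

In [mobanɛʃe] and [mobanɛs] the final segment of 'dog' alternates: [ʃ] ~ [s].
But 'tree' keeps [s] in both environments ([belobɔse], [belobɔs]), so there is no rule changing /s/ to [ʃ] before the 1SG.POSS suffix.
Therefore /ʃ/ is basic and [s] is derived by depalatalization (palato-alveolar /ʃ/ becomes [s] when no front vowel follows).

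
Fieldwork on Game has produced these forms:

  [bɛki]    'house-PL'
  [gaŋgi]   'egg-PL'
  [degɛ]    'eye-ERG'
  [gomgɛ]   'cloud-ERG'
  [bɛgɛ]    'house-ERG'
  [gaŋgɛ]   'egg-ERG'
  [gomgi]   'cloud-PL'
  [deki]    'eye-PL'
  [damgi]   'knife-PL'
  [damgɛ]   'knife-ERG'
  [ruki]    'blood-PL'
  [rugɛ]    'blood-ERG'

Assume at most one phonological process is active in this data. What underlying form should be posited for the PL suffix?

/-ki/

The PL morpheme has two allomorphs, [-gi] and [-ki].
The ERG suffix, which begins with [g], is invariant after every stem; so [g] is not altered by any rule here.
The PL suffix is therefore /-ki/ underlyingly, with post-nasal voicing: voiceless stops become voiced after a nasal.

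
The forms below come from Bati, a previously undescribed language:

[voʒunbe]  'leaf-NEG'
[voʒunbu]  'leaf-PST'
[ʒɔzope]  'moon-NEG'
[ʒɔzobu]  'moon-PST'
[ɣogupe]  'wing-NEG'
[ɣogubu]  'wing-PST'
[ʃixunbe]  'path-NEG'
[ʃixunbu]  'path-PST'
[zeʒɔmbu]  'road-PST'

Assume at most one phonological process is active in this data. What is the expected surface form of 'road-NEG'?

[zeʒɔmbe]

The NEG morpheme has two allomorphs, [-be] and [-pe].
The PST suffix, which begins with [b], is invariant after every stem; so [b] is not altered by any rule here.
So the underlying form is /-pe/, and voiceless stops become voiced after a nasal.
After 'road', which ends in a nasal, the suffix surfaces as [-be], giving [zeʒɔmbe].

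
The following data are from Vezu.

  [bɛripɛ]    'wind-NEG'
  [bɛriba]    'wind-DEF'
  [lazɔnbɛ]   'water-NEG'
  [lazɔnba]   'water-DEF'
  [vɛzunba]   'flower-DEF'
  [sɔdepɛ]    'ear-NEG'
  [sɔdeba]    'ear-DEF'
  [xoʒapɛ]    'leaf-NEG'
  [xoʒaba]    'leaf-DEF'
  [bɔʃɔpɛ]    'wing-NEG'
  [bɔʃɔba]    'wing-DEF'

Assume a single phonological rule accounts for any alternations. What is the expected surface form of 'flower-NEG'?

[vɛzunbɛ]

The NEG suffix surfaces as [-bɛ] and [-pɛ], depending on the final segment of the stem.
By contrast the DEF suffix keeps its initial [b] throughout — that segment must be underlying.
So the underlying form is /-pɛ/, and voiceless stops become voiced after a nasal.
After 'flower', which ends in a nasal, the suffix surfaces as [-bɛ], giving [vɛzunbɛ].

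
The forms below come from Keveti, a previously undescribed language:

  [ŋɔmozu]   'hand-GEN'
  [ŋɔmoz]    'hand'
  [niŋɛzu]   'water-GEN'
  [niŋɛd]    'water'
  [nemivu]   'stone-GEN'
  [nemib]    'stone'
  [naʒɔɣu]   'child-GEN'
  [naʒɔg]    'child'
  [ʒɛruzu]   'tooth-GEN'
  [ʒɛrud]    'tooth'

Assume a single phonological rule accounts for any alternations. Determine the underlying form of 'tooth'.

/ʒɛrud/

The stem for 'tooth' ends in [z] in [ʒɛruzu] but [d] in [ʒɛrud].
If /z/ were underlying and a rule turned it into [d] in isolation, 'hand' would also alternate; but it has [z] in both [ŋɔmozu] and [ŋɔmoz].
The alternation reflects intervocalic spirantization: voiced stops become fricatives between vowels. /d/ is underlying.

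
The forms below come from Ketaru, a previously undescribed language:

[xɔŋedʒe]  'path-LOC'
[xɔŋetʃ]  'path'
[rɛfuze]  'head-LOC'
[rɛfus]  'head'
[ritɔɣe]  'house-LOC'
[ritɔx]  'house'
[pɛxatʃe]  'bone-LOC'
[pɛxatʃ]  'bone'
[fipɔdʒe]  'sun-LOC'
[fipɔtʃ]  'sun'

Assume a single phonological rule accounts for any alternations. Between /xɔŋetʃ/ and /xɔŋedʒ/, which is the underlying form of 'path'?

In [xɔŋedʒe] and [xɔŋetʃ] the final segment of 'path' alternates: [dʒ] ~ [tʃ].
If /tʃ/ were underlying and a rule turned it into [dʒ] before the LOC suffix, 'bone' would also alternate; but it has [tʃ] in both [pɛxatʃe] and [pɛxatʃ].
The alternation reflects word-final obstruent devoicing: voiced obstruents become voiceless word-finally. /dʒ/ is underlying.

/xɔŋedʒ/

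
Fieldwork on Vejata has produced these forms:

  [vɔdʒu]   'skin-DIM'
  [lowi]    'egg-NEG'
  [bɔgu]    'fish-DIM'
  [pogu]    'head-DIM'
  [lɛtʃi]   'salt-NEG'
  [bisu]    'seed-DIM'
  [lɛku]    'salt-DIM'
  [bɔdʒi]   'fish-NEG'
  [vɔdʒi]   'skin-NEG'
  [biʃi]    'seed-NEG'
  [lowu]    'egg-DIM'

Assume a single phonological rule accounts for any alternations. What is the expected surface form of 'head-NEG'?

[podʒi]

The stem for 'fish' ends in [dʒ] in [bɔdʒi] but [g] in [bɔgu].
But 'skin' keeps [dʒ] in both environments ([vɔdʒi], [vɔdʒu]), so there is no rule changing /dʒ/ to [g] before the DIM suffix.
So /g/ is underlying, and a rule of palatalization before a front vowel — /k/, /g/ and /s/ become palato-alveolar [tʃ], [dʒ] and [ʃ] before a front vowel — gives [dʒ].
From [pogu] the stem 'head' is /pog/; before a front vowel this yields [podʒi].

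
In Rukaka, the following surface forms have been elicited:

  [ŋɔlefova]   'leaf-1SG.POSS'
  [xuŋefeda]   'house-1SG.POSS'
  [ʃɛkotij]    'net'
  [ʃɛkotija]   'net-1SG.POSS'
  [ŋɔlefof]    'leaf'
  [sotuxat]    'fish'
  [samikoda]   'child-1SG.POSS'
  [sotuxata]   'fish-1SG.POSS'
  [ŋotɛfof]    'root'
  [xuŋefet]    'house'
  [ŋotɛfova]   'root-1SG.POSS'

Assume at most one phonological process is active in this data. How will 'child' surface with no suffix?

'house' shows [d] ~ [t] at the end of the stem ([xuŋefeda] vs [xuŋefet]).
But 'fish' keeps [t] in both environments ([sotuxata], [sotuxat]), so there is no rule changing /t/ to [d] before the 1SG.POSS suffix.
Therefore /d/ is basic and [t] is derived by word-final obstruent devoicing (voiced obstruents become voiceless word-finally).
The one attested form of 'child', [samikoda], shows underlying /samikod/. Applying the same rule word-finally gives [samikot].

[samikot]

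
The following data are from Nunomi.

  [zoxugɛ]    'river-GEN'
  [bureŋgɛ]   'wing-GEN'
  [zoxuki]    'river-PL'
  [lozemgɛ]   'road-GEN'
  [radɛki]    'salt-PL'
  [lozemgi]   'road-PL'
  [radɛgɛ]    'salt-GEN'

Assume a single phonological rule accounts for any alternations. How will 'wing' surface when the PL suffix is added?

[bureŋgi]

The PL suffix surfaces as [-gi] and [-ki], depending on the final segment of the stem.
The GEN suffix, which begins with [g], is invariant after every stem; so [g] is not altered by any rule here.
The PL suffix is therefore /-ki/ underlyingly, with post-nasal voicing: voiceless stops become voiced after a nasal.
After 'wing', which ends in a nasal, the suffix surfaces as [-gi], giving [bureŋgi].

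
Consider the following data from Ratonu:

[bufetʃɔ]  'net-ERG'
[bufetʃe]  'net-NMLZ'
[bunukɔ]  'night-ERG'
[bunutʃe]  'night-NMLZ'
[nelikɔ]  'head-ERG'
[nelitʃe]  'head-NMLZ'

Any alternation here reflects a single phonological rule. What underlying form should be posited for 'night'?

/bunuk/

The root 'night' surfaces as [bunukɔ] and [bunutʃe], with a stem-final [k] ~ [tʃ] alternation.
If /tʃ/ were underlying and a rule turned it into [k] before the ERG suffix, 'net' would also alternate; but it has [tʃ] in both [bufetʃɔ] and [bufetʃe].
The alternation reflects palatalization before a front vowel: /k/ becomes palato-alveolar [tʃ] before a front vowel. /k/ is underlying.
So 'night' = /bunuk/.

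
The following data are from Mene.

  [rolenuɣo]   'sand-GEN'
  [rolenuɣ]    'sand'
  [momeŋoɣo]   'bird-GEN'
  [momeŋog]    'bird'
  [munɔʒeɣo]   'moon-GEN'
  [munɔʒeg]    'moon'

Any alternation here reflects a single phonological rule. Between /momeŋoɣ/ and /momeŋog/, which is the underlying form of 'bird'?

/momeŋog/

'bird' shows [ɣ] ~ [g] at the end of the stem ([momeŋoɣo] vs [momeŋog]).
The stem 'sand' ([rolenuɣo], [rolenuɣ]) shows [ɣ] unchanged in both environments, so [ɣ] cannot be basic with [g] derived in isolation.
The underlying segment must be /g/; voiced stops become fricatives between vowels, yielding [ɣ] there.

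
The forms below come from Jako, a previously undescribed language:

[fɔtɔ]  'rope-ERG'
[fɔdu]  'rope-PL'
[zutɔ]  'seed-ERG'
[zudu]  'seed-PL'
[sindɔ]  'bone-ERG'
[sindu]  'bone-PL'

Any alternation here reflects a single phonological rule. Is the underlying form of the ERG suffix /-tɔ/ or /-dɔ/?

The ERG morpheme has two allomorphs, [-dɔ] and [-tɔ].
The PL suffix, which begins with [d], is invariant after every stem; so [d] is not altered by any rule here.
The ERG suffix is therefore /-tɔ/ underlyingly, with post-nasal voicing: voiceless stops become voiced after a nasal.

/-tɔ/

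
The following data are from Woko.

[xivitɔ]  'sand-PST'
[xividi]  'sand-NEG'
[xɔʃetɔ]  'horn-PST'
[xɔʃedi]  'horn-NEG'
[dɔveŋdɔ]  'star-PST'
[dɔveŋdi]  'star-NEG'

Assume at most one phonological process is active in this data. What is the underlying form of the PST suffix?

/-tɔ/

The PST morpheme has two allomorphs, [-dɔ] and [-tɔ].
The NEG suffix, which begins with [d], is invariant after every stem; so [d] is not altered by any rule here.
The PST suffix is therefore /-tɔ/ underlyingly, with post-nasal voicing: voiceless stops become voiced after a nasal.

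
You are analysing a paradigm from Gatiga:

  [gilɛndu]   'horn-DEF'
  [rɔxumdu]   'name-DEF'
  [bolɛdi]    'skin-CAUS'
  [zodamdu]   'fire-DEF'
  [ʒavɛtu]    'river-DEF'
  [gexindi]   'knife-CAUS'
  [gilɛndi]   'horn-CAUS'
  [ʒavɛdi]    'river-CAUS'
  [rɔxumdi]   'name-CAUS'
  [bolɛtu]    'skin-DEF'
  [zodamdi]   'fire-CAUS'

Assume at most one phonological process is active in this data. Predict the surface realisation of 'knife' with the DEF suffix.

[gexindu]

The DEF suffix surfaces as [-du] and [-tu], depending on the final segment of the stem.
By contrast the CAUS suffix keeps its initial [d] throughout — that segment must be underlying.
The DEF suffix is therefore /-tu/ underlyingly, with post-nasal voicing: voiceless stops become voiced after a nasal.
After 'knife', which ends in a nasal, the suffix surfaces as [-du], giving [gexindu].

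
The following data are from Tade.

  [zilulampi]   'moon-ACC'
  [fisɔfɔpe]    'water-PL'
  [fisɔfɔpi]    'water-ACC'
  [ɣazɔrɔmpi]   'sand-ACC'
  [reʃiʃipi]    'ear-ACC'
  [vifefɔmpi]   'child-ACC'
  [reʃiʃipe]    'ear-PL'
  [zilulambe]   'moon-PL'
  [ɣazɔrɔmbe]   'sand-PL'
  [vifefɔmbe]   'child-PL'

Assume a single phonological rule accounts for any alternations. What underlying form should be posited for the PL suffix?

The PL suffix surfaces as [-be] and [-pe], depending on the final segment of the stem.
The ACC suffix, which begins with [p], is invariant after every stem; so [p] is not altered by any rule here.
The PL suffix is therefore /-be/ underlyingly, with post-vocalic devoicing: voiced stops become voiceless after a vowel.

/-be/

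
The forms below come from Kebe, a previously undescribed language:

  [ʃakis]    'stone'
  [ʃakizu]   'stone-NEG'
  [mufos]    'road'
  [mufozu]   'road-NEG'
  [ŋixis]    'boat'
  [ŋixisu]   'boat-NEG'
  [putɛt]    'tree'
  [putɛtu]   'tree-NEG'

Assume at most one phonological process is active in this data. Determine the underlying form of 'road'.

In [mufos] and [mufozu] the final segment of 'road' alternates: [s] ~ [z].
Compare 'boat', with invariant [s] in [ŋixis] and [ŋixisu]: an analysis with underlying /s/ and a rule producing [z] before the NEG suffix would wrongly predict alternation here too.
The alternation reflects word-final obstruent devoicing: voiced obstruents become voiceless word-finally. /z/ is underlying.

/mufoz/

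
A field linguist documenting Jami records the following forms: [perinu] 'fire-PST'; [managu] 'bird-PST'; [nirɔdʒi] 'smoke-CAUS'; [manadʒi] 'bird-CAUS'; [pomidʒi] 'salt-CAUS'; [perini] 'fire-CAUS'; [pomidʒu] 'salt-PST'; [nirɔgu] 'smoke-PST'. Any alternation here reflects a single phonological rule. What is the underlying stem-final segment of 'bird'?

The stem for 'bird' ends in [dʒ] in [manadʒi] but [g] in [managu].
The stem 'salt' ([pomidʒi], [pomidʒu]) shows [dʒ] unchanged in both environments, so [dʒ] cannot be basic with [g] derived before the PST suffix.
The underlying segment must be /g/; /g/ becomes palato-alveolar [dʒ] before a front vowel, yielding [dʒ] there.

/g/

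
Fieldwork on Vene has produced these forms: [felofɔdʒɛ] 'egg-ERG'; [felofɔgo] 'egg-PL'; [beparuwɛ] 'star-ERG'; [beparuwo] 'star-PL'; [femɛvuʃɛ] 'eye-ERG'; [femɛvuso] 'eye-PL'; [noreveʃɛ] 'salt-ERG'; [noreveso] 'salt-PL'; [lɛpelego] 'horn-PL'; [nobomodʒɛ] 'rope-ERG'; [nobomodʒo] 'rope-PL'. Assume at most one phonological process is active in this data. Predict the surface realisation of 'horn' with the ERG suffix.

'egg' shows [dʒ] ~ [g] at the end of the stem ([felofɔdʒɛ] vs [felofɔgo]).
If /dʒ/ were underlying and a rule turned it into [g] before the PL suffix, 'rope' would also alternate; but it has [dʒ] in both [nobomodʒɛ] and [nobomodʒo].
Therefore /g/ is basic and [dʒ] is derived by palatalization before a front vowel (/g/ and /s/ become palato-alveolar [dʒ] and [ʃ] before a front vowel).
From [lɛpelego] the stem 'horn' is /lɛpeleg/; before a front vowel this yields [lɛpeledʒɛ].

[lɛpeledʒɛ]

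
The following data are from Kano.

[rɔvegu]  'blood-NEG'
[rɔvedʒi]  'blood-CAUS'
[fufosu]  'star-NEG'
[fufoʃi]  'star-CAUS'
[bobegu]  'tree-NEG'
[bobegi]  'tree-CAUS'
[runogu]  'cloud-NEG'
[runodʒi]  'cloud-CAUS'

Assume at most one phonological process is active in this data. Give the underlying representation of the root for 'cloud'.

/runodʒ/

'cloud' shows [g] ~ [dʒ] at the end of the stem ([runogu] vs [runodʒi]).
The stem 'tree' ([bobegu], [bobegi]) shows [g] unchanged in both environments, so [g] cannot be basic with [dʒ] derived before the CAUS suffix.
So /dʒ/ is underlying, and a rule of depalatalization — palato-alveolar /dʒ/ and /ʃ/ become [g] and [s] when no front vowel follows — gives [g].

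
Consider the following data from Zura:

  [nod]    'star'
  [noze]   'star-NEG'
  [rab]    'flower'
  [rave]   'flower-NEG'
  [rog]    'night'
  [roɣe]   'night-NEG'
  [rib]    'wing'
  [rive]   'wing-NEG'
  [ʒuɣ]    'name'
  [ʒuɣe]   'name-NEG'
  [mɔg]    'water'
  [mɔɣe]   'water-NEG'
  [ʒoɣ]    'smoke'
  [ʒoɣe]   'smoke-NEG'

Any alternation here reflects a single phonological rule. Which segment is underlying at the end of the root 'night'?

/g/

'night' shows [g] ~ [ɣ] at the end of the stem ([rog] vs [roɣe]).
But 'name' keeps [ɣ] in both environments ([ʒuɣ], [ʒuɣe]), so there is no rule changing /ɣ/ to [g] in isolation.
Therefore /g/ is basic and [ɣ] is derived by intervocalic spirantization (voiced stops become fricatives between vowels).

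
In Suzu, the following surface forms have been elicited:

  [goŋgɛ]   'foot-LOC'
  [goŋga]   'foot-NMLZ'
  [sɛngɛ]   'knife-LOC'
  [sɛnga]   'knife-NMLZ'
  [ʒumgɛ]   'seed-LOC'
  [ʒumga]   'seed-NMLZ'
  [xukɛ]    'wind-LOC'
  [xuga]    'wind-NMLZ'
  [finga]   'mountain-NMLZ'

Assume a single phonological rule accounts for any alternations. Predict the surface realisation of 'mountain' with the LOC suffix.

[fingɛ]

The LOC morpheme has two allomorphs, [-gɛ] and [-kɛ].
The NMLZ suffix, which begins with [g], is invariant after every stem; so [g] is not altered by any rule here.
So the underlying form is /-kɛ/, and voiceless stops become voiced after a nasal.
After 'mountain', which ends in a nasal, the suffix surfaces as [-gɛ], giving [fingɛ].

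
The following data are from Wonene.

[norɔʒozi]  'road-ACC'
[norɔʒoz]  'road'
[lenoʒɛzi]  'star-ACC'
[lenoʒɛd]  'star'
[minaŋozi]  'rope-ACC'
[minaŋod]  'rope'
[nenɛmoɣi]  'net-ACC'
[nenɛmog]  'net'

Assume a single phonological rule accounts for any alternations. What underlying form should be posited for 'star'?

/lenoʒɛd/

The root 'star' surfaces as [lenoʒɛzi] and [lenoʒɛd], with a stem-final [z] ~ [d] alternation.
The stem 'road' ([norɔʒozi], [norɔʒoz]) shows [z] unchanged in both environments, so [z] cannot be basic with [d] derived in isolation.
Therefore /d/ is basic and [z] is derived by intervocalic spirantization (voiced stops become fricatives between vowels).
The underlying form of 'star' is therefore /lenoʒɛd/.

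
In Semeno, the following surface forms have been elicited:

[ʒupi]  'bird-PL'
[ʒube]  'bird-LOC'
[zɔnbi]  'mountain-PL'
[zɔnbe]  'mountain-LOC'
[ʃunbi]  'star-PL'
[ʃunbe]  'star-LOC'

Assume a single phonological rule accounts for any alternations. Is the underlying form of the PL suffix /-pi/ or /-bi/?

/-pi/

The PL suffix surfaces as [-bi] and [-pi], depending on the final segment of the stem.
The LOC suffix, which begins with [b], is invariant after every stem; so [b] is not altered by any rule here.
The PL suffix is therefore /-pi/ underlyingly, with post-nasal voicing: voiceless stops become voiced after a nasal.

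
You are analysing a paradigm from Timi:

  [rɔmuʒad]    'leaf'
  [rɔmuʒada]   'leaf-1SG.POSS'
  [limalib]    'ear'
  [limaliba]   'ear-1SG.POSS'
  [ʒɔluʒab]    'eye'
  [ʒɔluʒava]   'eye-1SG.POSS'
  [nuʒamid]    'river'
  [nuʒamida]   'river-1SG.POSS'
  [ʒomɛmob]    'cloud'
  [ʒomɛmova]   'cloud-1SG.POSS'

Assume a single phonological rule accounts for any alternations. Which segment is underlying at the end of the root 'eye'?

In [ʒɔluʒab] and [ʒɔluʒava] the final segment of 'eye' alternates: [b] ~ [v].
The stem 'ear' ([limalib], [limaliba]) shows [b] unchanged in both environments, so [b] cannot be basic with [v] derived before the 1SG.POSS suffix.
Therefore /v/ is basic and [b] is derived by word-final hardening (voiced fricatives become stops word-finally).

/v/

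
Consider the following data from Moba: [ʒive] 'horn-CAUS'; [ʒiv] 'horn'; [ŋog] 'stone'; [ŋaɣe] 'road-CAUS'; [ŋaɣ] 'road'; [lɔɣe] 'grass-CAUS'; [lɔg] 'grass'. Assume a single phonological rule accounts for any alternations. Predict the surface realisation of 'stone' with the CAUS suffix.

In [lɔɣe] and [lɔg] the final segment of 'grass' alternates: [ɣ] ~ [g].
The stem 'road' ([ŋaɣe], [ŋaɣ]) shows [ɣ] unchanged in both environments, so [ɣ] cannot be basic with [g] derived in isolation.
The alternation reflects intervocalic spirantization: voiced stops become fricatives between vowels. /g/ is underlying.
From [ŋog] the stem 'stone' is /ŋog/; between vowels this yields [ŋoɣe].

[ŋoɣe]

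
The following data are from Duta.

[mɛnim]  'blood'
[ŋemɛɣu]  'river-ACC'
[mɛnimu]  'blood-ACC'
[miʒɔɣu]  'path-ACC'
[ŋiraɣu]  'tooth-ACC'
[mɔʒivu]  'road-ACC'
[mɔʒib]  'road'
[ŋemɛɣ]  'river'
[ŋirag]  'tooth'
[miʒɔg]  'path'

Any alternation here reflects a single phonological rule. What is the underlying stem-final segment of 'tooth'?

/g/

In [ŋiraɣu] and [ŋirag] the final segment of 'tooth' alternates: [ɣ] ~ [g].
Compare 'river', with invariant [ɣ] in [ŋemɛɣu] and [ŋemɛɣ]: an analysis with underlying /ɣ/ and a rule producing [g] in isolation would wrongly predict alternation here too.
So /g/ is underlying, and a rule of intervocalic spirantization — voiced stops become fricatives between vowels — gives [ɣ].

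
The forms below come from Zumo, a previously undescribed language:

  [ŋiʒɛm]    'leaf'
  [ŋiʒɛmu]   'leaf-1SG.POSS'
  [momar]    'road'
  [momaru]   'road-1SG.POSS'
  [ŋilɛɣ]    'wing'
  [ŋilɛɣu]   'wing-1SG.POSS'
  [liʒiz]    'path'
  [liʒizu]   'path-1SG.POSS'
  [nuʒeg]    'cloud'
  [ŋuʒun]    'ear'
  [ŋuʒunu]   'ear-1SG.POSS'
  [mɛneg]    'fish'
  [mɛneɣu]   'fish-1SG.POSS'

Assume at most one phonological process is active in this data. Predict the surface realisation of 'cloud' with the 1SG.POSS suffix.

[nuʒeɣu]

The stem for 'fish' ends in [g] in [mɛneg] but [ɣ] in [mɛneɣu].
The stem 'wing' ([ŋilɛɣ], [ŋilɛɣu]) shows [ɣ] unchanged in both environments, so [ɣ] cannot be basic with [g] derived in isolation.
The underlying segment must be /g/; voiced stops become fricatives between vowels, yielding [ɣ] there.
From [nuʒeg] the stem 'cloud' is /nuʒeg/; between vowels this yields [nuʒeɣu].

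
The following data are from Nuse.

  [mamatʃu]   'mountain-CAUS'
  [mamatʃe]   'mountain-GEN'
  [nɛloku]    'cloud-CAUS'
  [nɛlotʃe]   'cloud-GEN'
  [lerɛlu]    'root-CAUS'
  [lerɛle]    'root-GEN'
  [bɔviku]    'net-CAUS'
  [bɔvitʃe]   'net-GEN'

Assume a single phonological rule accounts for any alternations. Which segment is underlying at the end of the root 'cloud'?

/k/

The stem for 'cloud' ends in [k] in [nɛloku] but [tʃ] in [nɛlotʃe].
But 'mountain' keeps [tʃ] in both environments ([mamatʃu], [mamatʃe]), so there is no rule changing /tʃ/ to [k] before the CAUS suffix.
Therefore /k/ is basic and [tʃ] is derived by palatalization before a front vowel (/k/ becomes palato-alveolar [tʃ] before a front vowel).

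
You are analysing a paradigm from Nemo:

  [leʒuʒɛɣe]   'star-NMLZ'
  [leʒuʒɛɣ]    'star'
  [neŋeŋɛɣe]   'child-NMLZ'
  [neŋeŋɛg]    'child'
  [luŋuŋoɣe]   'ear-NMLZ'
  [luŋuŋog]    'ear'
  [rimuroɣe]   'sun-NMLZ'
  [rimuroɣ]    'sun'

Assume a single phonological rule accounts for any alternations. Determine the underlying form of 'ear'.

The root 'ear' surfaces as [luŋuŋoɣe] and [luŋuŋog], with a stem-final [ɣ] ~ [g] alternation.
The stem 'sun' ([rimuroɣe], [rimuroɣ]) shows [ɣ] unchanged in both environments, so [ɣ] cannot be basic with [g] derived in isolation.
The alternation reflects intervocalic spirantization: voiced stops become fricatives between vowels. /g/ is underlying.
So 'ear' = /luŋuŋog/.

/luŋuŋog/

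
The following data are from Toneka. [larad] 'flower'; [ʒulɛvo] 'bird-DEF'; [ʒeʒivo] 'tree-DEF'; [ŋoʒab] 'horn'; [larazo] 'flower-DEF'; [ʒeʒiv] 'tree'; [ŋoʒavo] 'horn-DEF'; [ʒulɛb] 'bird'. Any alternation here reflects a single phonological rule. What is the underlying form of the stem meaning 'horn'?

The root 'horn' surfaces as [ŋoʒab] and [ŋoʒavo], with a stem-final [b] ~ [v] alternation.
Compare 'tree', with invariant [v] in [ʒeʒiv] and [ʒeʒivo]: an analysis with underlying /v/ and a rule producing [b] in isolation would wrongly predict alternation here too.
Therefore /b/ is basic and [v] is derived by intervocalic spirantization (voiced stops become fricatives between vowels).

/ŋoʒab/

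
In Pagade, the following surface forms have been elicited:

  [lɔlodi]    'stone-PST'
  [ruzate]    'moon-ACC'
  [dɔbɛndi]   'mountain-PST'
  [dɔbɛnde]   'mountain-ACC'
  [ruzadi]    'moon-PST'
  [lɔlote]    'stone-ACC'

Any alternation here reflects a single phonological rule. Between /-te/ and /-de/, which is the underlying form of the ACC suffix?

The ACC morpheme has two allomorphs, [-de] and [-te].
The PST suffix, which begins with [d], is invariant after every stem; so [d] is not altered by any rule here.
The ACC suffix is therefore /-te/ underlyingly, with post-nasal voicing: voiceless stops become voiced after a nasal.

/-te/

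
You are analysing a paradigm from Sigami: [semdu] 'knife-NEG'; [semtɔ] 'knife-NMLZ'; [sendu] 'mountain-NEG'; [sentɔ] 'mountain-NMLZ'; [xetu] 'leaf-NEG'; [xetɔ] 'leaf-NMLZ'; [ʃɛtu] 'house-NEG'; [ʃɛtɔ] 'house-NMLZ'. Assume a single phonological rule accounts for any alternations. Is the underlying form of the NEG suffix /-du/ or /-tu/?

The NEG suffix surfaces as [-du] and [-tu], depending on the final segment of the stem.
The NMLZ suffix, which begins with [t], is invariant after every stem; so [t] is not altered by any rule here.
The NEG suffix is therefore /-du/ underlyingly, with post-vocalic devoicing: voiced stops become voiceless after a vowel.

/-du/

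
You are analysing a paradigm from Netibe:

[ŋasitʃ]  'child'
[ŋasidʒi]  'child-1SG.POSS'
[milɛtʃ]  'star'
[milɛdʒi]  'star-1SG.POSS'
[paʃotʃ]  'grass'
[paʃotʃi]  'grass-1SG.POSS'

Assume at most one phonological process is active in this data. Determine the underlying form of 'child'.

In [ŋasitʃ] and [ŋasidʒi] the final segment of 'child' alternates: [tʃ] ~ [dʒ].
But 'grass' keeps [tʃ] in both environments ([paʃotʃ], [paʃotʃi]), so there is no rule changing /tʃ/ to [dʒ] before the 1SG.POSS suffix.
The underlying segment must be /dʒ/; voiced obstruents become voiceless word-finally, yielding [tʃ] there.

/ŋasidʒ/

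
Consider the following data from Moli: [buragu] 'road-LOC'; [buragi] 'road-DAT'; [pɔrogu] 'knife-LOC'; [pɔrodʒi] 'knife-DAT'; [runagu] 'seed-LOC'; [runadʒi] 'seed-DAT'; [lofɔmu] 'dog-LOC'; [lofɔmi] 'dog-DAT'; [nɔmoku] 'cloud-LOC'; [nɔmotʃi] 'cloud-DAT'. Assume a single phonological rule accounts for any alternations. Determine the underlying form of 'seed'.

The stem for 'seed' ends in [g] in [runagu] but [dʒ] in [runadʒi].
The stem 'road' ([buragu], [buragi]) shows [g] unchanged in both environments, so [g] cannot be basic with [dʒ] derived before the DAT suffix.
So /dʒ/ is underlying, and a rule of depalatalization — palato-alveolar /tʃ/ and /dʒ/ become [k] and [g] when no front vowel follows — gives [g].

/runadʒ/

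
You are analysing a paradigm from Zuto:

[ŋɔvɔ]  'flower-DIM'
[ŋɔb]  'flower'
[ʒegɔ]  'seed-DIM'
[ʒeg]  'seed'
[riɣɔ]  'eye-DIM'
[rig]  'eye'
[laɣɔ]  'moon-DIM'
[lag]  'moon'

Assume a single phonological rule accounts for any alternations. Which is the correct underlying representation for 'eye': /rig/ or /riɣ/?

/riɣ/

'eye' shows [ɣ] ~ [g] at the end of the stem ([riɣɔ] vs [rig]).
Compare 'seed', with invariant [g] in [ʒegɔ] and [ʒeg]: an analysis with underlying /g/ and a rule producing [ɣ] before the DIM suffix would wrongly predict alternation here too.
So /ɣ/ is underlying, and a rule of word-final hardening — voiced fricatives become stops word-finally — gives [g].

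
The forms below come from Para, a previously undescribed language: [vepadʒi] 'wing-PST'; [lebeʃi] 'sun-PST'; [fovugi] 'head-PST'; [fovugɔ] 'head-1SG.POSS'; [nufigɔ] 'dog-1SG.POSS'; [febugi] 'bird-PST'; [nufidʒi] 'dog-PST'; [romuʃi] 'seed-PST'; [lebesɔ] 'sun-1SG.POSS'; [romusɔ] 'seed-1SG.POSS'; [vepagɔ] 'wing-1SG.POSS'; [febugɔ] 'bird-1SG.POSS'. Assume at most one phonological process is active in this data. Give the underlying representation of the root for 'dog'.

/nufidʒ/

The stem for 'dog' ends in [dʒ] in [nufidʒi] but [g] in [nufigɔ].
The stem 'head' ([fovugi], [fovugɔ]) shows [g] unchanged in both environments, so [g] cannot be basic with [dʒ] derived before the PST suffix.
The alternation reflects depalatalization: palato-alveolar /dʒ/ and /ʃ/ become [g] and [s] when no front vowel follows. /dʒ/ is underlying.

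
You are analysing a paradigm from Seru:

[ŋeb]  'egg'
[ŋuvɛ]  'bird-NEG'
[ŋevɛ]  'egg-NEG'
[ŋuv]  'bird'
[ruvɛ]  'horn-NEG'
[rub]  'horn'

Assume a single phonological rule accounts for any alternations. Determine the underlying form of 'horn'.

/rub/

In [ruvɛ] and [rub] the final segment of 'horn' alternates: [v] ~ [b].
Compare 'bird', with invariant [v] in [ŋuvɛ] and [ŋuv]: an analysis with underlying /v/ and a rule producing [b] in isolation would wrongly predict alternation here too.
So /b/ is underlying, and a rule of intervocalic spirantization — voiced stops become fricatives between vowels — gives [v].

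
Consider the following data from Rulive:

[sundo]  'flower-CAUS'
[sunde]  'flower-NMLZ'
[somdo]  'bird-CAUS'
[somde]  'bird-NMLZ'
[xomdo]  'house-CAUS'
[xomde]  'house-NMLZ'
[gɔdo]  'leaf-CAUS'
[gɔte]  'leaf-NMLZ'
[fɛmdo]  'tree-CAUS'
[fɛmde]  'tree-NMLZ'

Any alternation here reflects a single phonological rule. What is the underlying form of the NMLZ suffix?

The NMLZ suffix surfaces as [-de] and [-te], depending on the final segment of the stem.
By contrast the CAUS suffix keeps its initial [d] throughout — that segment must be underlying.
So the underlying form is /-te/, and voiceless stops become voiced after a nasal.

/-te/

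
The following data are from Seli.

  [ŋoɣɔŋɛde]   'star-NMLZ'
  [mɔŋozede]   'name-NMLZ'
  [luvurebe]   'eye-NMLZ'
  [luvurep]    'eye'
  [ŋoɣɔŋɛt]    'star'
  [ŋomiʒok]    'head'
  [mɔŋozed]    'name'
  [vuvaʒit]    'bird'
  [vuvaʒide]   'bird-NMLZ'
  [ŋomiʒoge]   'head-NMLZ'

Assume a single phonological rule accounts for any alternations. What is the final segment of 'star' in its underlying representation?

The root 'star' surfaces as [ŋoɣɔŋɛt] and [ŋoɣɔŋɛde], with a stem-final [t] ~ [d] alternation.
The stem 'name' ([mɔŋozed], [mɔŋozede]) shows [d] unchanged in both environments, so [d] cannot be basic with [t] derived in isolation.
The underlying segment must be /t/; voiceless stops become voiced between vowels, yielding [d] there.

/t/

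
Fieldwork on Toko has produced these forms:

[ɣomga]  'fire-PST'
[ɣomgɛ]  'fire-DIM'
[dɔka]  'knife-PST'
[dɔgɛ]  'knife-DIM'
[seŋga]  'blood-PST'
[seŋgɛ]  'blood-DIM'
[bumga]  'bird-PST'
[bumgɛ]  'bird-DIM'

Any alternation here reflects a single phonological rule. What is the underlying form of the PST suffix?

The PST morpheme has two allomorphs, [-ga] and [-ka].
The DIM suffix, which begins with [g], is invariant after every stem; so [g] is not altered by any rule here.
The PST suffix is therefore /-ka/ underlyingly, with post-nasal voicing: voiceless stops become voiced after a nasal.

/-ka/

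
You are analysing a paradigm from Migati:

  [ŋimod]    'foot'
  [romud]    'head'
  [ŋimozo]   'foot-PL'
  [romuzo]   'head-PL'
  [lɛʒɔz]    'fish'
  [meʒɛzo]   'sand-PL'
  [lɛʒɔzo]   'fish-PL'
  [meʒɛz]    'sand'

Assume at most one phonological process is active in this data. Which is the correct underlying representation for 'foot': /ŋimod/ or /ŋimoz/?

'foot' shows [z] ~ [d] at the end of the stem ([ŋimozo] vs [ŋimod]).
The stem 'sand' ([meʒɛzo], [meʒɛz]) shows [z] unchanged in both environments, so [z] cannot be basic with [d] derived in isolation.
So /d/ is underlying, and a rule of intervocalic spirantization — voiced stops become fricatives between vowels — gives [z].

/ŋimod/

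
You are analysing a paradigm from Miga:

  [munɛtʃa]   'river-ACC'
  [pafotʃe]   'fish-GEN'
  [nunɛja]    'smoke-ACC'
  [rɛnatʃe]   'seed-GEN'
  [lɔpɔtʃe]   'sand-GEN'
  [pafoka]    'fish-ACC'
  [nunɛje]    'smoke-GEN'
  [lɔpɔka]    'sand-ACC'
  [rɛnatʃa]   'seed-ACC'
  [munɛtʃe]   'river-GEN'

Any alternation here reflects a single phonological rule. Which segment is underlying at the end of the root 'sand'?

The stem for 'sand' ends in [tʃ] in [lɔpɔtʃe] but [k] in [lɔpɔka].
But 'river' keeps [tʃ] in both environments ([munɛtʃe], [munɛtʃa]), so there is no rule changing /tʃ/ to [k] before the ACC suffix.
So /k/ is underlying, and a rule of palatalization before a front vowel — /k/ becomes palato-alveolar [tʃ] before a front vowel — gives [tʃ].

/k/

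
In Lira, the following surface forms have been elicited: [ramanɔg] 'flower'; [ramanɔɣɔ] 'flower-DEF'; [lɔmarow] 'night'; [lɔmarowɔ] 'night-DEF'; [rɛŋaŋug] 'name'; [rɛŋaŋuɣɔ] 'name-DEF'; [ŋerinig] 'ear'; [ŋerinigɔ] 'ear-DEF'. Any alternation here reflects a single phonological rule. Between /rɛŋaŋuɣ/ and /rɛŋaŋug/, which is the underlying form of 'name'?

/rɛŋaŋuɣ/

In [rɛŋaŋug] and [rɛŋaŋuɣɔ] the final segment of 'name' alternates: [g] ~ [ɣ].
If /g/ were underlying and a rule turned it into [ɣ] before the DEF suffix, 'ear' would also alternate; but it has [g] in both [ŋerinig] and [ŋerinigɔ].
Therefore /ɣ/ is basic and [g] is derived by word-final hardening (voiced fricatives become stops word-finally).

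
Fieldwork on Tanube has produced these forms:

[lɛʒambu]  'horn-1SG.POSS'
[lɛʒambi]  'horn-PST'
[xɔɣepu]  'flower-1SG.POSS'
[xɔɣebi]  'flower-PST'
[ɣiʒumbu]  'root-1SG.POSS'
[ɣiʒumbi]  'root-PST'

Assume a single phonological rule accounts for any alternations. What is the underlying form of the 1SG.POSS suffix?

/-pu/

The 1SG.POSS morpheme has two allomorphs, [-bu] and [-pu].
By contrast the PST suffix keeps its initial [b] throughout — that segment must be underlying.
So the underlying form is /-pu/, and voiceless stops become voiced after a nasal.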